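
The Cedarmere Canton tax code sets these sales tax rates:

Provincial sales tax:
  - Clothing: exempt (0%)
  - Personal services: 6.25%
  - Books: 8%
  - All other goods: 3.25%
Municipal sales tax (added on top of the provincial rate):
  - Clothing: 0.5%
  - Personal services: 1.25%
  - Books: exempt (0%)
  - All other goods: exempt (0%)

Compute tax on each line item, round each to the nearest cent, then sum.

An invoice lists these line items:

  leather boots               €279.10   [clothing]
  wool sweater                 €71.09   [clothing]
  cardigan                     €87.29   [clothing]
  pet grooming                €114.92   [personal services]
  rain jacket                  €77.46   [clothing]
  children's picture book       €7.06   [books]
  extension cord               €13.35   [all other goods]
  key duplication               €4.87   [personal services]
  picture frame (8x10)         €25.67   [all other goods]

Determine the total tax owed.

€13.40

Leather boots €279.10: clothing → 0% + 0.5% municipal = 0.5% → €1.40
Wool sweater €71.09: clothing → 0% + 0.5% municipal = 0.5% → €0.36
Cardigan €87.29: clothing → 0% + 0.5% municipal = 0.5% → €0.44
Pet grooming €114.92: personal services → 6.25% + 1.25% municipal = 7.5% → €8.62
Rain jacket €77.46: clothing → 0% + 0.5% municipal = 0.5% → €0.39
Children's picture book €7.06: books → 8% + 0% municipal = 8% → €0.56
Extension cord €13.35: all other goods → 3.25% + 0% municipal = 3.25% → €0.43
Key duplication €4.87: personal services → 6.25% + 1.25% municipal = 7.5% → €0.37
Picture frame (8x10) €25.67: all other goods → 3.25% + 0% municipal = 3.25% → €0.83
Total tax = €1.40 + €0.36 + €0.44 + €8.62 + €0.39 + €0.56 + €0.43 + €0.37 + €0.83 = €13.40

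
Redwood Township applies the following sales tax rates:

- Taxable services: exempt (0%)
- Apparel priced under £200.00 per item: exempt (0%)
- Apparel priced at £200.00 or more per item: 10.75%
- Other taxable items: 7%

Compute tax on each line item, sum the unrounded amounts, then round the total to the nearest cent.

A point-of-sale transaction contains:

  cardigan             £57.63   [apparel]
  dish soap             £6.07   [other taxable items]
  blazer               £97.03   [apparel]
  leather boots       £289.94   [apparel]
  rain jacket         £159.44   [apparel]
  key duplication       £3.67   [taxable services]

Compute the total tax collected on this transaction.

Cardigan £57.63: apparel, under £200.00 → 0% → £0.00
Dish soap £6.07: other taxable items → 7% → £0.4249
Blazer £97.03: apparel, under £200.00 → 0% → £0.00
Leather boots £289.94: apparel, £200.00 or more → 10.75% → £31.16855
Rain jacket £159.44: apparel, under £200.00 → 0% → £0.00
Key duplication £3.67: taxable services → 0% → £0.00
Unrounded tax sum = £31.59345 → £31.59

£31.59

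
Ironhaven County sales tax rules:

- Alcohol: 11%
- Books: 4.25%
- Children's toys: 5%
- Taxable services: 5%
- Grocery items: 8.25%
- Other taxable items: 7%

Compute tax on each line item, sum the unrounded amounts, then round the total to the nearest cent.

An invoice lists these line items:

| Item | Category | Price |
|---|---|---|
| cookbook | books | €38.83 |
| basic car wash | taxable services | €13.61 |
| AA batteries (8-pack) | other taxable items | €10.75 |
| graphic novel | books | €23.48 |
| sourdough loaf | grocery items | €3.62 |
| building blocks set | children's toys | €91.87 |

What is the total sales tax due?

Cookbook €38.83: books → 4.25% → €1.650275
Basic car wash €13.61: taxable services → 5% → €0.6805
AA batteries (8-pack) €10.75: other taxable items → 7% → €0.7525
Graphic novel €23.48: books → 4.25% → €0.9979
Sourdough loaf €3.62: grocery items → 8.25% → €0.29865
Building blocks set €91.87: children's toys → 5% → €4.5935
Unrounded tax sum = €8.973325 → €8.97

€8.97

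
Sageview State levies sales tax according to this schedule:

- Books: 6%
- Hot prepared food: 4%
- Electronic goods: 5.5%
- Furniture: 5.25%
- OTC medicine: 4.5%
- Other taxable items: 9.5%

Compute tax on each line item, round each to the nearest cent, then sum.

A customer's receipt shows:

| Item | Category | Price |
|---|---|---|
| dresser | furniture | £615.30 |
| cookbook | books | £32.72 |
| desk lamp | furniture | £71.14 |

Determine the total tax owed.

£37.99

Dresser £615.30: furniture → 5.25% → £32.30
Cookbook £32.72: books → 6% → £1.96
Desk lamp £71.14: furniture → 5.25% → £3.73
Total tax = £32.30 + £1.96 + £3.73 = £37.99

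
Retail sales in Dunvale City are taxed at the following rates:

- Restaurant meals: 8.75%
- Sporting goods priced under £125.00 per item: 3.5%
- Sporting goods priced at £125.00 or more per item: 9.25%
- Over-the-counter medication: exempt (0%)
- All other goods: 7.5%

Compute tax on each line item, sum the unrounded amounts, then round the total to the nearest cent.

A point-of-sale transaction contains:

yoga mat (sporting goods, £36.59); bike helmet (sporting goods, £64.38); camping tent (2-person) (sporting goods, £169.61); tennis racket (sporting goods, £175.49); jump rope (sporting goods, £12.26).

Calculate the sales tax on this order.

£35.88

Yoga mat £36.59: sporting goods, under £125.00 → 3.5% → £1.28065
Bike helmet £64.38: sporting goods, under £125.00 → 3.5% → £2.2533
Camping tent (2-person) £169.61: sporting goods, £125.00 or more → 9.25% → £15.688925
Tennis racket £175.49: sporting goods, £125.00 or more → 9.25% → £16.232825
Jump rope £12.26: sporting goods, under £125.00 → 3.5% → £0.4291
Unrounded tax sum = £35.8848 → £35.88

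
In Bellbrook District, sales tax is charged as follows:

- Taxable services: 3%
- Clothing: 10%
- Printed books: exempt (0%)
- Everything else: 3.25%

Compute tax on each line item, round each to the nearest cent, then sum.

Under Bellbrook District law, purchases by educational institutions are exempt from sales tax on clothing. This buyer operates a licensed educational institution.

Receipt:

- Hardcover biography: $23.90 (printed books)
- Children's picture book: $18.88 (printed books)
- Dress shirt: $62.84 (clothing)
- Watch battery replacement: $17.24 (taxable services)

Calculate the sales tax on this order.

$0.52

Hardcover biography $23.90: printed books → 0% → $0.00
Children's picture book $18.88: printed books → 0% → $0.00
Dress shirt $62.84: clothing, buyer-exempt → 0% → $0.00
Watch battery replacement $17.24: taxable services → 3% → $0.52
Total tax = $0.52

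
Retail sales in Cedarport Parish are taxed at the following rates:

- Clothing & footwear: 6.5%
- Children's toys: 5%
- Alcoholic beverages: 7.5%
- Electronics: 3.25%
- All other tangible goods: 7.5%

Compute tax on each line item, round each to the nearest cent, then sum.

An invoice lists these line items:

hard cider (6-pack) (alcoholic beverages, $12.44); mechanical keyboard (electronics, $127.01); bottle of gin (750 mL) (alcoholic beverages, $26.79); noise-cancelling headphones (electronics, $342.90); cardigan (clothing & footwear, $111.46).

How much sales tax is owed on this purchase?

$25.45

Hard cider (6-pack) $12.44: alcoholic beverages → 7.5% → $0.93
Mechanical keyboard $127.01: electronics → 3.25% → $4.13
Bottle of gin (750 mL) $26.79: alcoholic beverages → 7.5% → $2.01
Noise-cancelling headphones $342.90: electronics → 3.25% → $11.14
Cardigan $111.46: clothing & footwear → 6.5% → $7.24
Total tax = $0.93 + $4.13 + $2.01 + $11.14 + $7.24 = $25.45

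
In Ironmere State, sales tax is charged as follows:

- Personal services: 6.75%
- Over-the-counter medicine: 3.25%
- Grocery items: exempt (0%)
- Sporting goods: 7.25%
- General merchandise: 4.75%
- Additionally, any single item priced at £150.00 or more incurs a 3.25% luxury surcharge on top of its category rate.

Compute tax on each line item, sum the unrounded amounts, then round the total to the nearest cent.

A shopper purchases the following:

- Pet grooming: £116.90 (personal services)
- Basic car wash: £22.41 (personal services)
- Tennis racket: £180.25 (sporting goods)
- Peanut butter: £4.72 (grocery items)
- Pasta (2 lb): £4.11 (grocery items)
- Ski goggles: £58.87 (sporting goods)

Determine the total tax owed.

Pet grooming £116.90: personal services → 6.75% → £7.89075
Basic car wash £22.41: personal services → 6.75% → £1.512675
Tennis racket £180.25: sporting goods → 7.25% + 3.25% surcharge = 10.5% → £18.92625
Peanut butter £4.72: grocery items → 0% → £0.00
Pasta (2 lb) £4.11: grocery items → 0% → £0.00
Ski goggles £58.87: sporting goods → 7.25% → £4.268075
Unrounded tax sum = £32.59775 → £32.60

£32.60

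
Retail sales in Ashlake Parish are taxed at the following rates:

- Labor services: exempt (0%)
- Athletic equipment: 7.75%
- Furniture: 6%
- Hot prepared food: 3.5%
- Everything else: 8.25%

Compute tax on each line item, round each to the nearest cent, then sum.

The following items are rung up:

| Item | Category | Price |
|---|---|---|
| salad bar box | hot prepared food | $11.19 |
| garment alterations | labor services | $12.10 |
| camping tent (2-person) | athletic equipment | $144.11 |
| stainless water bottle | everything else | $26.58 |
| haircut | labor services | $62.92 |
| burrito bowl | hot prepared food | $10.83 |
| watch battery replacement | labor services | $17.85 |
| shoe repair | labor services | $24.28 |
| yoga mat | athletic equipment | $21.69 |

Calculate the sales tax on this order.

Salad bar box $11.19: hot prepared food → 3.5% → $0.39
Garment alterations $12.10: labor services → 0% → $0.00
Camping tent (2-person) $144.11: athletic equipment → 7.75% → $11.17
Stainless water bottle $26.58: everything else → 8.25% → $2.19
Haircut $62.92: labor services → 0% → $0.00
Burrito bowl $10.83: hot prepared food → 3.5% → $0.38
Watch battery replacement $17.85: labor services → 0% → $0.00
Shoe repair $24.28: labor services → 0% → $0.00
Yoga mat $21.69: athletic equipment → 7.75% → $1.68
Total tax = $0.39 + $11.17 + $2.19 + $0.38 + $1.68 = $15.81

$15.81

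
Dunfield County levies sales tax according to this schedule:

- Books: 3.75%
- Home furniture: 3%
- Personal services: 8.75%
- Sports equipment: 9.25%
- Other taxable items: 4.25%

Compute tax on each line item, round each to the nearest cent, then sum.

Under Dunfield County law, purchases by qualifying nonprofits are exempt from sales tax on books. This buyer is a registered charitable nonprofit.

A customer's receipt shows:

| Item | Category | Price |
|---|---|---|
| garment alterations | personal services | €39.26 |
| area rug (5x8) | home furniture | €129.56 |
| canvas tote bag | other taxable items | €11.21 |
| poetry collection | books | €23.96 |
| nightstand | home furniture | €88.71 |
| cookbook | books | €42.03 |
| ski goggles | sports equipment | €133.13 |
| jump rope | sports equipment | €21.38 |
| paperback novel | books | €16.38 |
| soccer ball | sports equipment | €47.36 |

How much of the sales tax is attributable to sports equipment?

€18.67

Ski goggles €133.13: sports equipment → 9.25% → €12.31
Jump rope €21.38: sports equipment → 9.25% → €1.98
Soccer ball €47.36: sports equipment → 9.25% → €4.38
Tax on sports equipment = €12.31 + €1.98 + €4.38 = €18.67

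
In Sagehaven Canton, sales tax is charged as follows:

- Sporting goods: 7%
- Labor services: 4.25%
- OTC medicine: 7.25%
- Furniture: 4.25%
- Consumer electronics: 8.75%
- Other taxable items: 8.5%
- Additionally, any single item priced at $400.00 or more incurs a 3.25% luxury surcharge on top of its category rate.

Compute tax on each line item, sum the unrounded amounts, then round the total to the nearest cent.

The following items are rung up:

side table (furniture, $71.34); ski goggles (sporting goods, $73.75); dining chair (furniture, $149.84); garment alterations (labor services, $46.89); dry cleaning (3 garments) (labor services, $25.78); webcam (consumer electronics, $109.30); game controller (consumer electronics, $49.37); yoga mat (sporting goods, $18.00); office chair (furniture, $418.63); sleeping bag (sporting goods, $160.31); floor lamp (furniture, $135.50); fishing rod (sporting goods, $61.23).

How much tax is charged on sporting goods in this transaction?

Ski goggles $73.75: sporting goods → 7% → $5.1625
Yoga mat $18.00: sporting goods → 7% → $1.26
Sleeping bag $160.31: sporting goods → 7% → $11.2217
Fishing rod $61.23: sporting goods → 7% → $4.2861
Tax on sporting goods: unrounded sum = $21.9303 → $21.93

$21.93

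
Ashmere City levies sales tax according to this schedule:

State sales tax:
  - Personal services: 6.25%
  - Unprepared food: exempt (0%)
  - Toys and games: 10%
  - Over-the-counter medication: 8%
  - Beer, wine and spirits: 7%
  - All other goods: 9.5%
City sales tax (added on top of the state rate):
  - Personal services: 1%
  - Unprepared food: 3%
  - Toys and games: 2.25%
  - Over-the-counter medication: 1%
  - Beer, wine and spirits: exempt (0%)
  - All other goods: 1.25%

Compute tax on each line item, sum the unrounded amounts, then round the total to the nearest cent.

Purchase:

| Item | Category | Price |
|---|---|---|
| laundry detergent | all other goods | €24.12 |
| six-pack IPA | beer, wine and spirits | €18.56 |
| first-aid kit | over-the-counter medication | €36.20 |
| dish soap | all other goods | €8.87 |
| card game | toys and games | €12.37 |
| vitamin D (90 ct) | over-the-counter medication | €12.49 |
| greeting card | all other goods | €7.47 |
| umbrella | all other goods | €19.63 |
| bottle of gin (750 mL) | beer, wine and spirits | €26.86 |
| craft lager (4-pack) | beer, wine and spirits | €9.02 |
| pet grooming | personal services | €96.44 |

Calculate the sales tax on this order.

€23.16

Laundry detergent €24.12: all other goods → 9.5% + 1.25% city = 10.75% → €2.5929
Six-pack IPA €18.56: beer, wine and spirits → 7% + 0% city = 7% → €1.2992
First-aid kit €36.20: over-the-counter medication → 8% + 1% city = 9% → €3.258
Dish soap €8.87: all other goods → 9.5% + 1.25% city = 10.75% → €0.953525
Card game €12.37: toys and games → 10% + 2.25% city = 12.25% → €1.515325
Vitamin D (90 ct) €12.49: over-the-counter medication → 8% + 1% city = 9% → €1.1241
Greeting card €7.47: all other goods → 9.5% + 1.25% city = 10.75% → €0.803025
Umbrella €19.63: all other goods → 9.5% + 1.25% city = 10.75% → €2.110225
Bottle of gin (750 mL) €26.86: beer, wine and spirits → 7% + 0% city = 7% → €1.8802
Craft lager (4-pack) €9.02: beer, wine and spirits → 7% + 0% city = 7% → €0.6314
Pet grooming €96.44: personal services → 6.25% + 1% city = 7.25% → €6.9919
Unrounded tax sum = €23.1598 → €23.16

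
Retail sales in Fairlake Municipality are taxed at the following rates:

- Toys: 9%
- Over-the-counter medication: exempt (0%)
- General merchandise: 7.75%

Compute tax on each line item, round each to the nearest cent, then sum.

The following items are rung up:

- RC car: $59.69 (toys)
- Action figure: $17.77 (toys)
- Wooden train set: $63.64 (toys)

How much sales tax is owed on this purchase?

$12.70

RC car $59.69: toys → 9% → $5.37
Action figure $17.77: toys → 9% → $1.60
Wooden train set $63.64: toys → 9% → $5.73
Total tax = $5.37 + $1.60 + $5.73 = $12.70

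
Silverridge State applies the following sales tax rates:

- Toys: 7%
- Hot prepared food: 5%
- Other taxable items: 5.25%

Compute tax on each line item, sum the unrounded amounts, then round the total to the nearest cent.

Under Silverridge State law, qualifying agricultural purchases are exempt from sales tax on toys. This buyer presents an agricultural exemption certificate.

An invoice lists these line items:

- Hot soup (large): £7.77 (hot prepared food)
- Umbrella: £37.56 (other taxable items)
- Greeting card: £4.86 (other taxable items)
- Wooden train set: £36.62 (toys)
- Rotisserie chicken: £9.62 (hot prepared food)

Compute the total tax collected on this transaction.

£3.10

Hot soup (large) £7.77: hot prepared food → 5% → £0.3885
Umbrella £37.56: other taxable items → 5.25% → £1.9719
Greeting card £4.86: other taxable items → 5.25% → £0.25515
Wooden train set £36.62: toys, buyer-exempt → 0% → £0.00
Rotisserie chicken £9.62: hot prepared food → 5% → £0.481
Unrounded tax sum = £3.09655 → £3.10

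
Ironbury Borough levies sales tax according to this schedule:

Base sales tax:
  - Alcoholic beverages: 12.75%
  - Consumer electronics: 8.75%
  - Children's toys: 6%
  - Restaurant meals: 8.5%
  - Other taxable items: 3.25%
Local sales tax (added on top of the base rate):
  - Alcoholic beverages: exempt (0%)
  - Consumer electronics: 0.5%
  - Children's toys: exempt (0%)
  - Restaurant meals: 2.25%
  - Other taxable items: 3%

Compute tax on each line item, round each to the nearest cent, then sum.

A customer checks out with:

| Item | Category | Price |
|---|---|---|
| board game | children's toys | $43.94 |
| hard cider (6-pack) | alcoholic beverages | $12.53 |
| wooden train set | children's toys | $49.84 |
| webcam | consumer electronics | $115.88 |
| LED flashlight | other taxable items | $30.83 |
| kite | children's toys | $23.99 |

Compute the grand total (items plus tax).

$298.33

Board game $43.94: children's toys → 6% + 0% local = 6% → $2.64
Hard cider (6-pack) $12.53: alcoholic beverages → 12.75% + 0% local = 12.75% → $1.60
Wooden train set $49.84: children's toys → 6% + 0% local = 6% → $2.99
Webcam $115.88: consumer electronics → 8.75% + 0.5% local = 9.25% → $10.72
LED flashlight $30.83: other taxable items → 3.25% + 3% local = 6.25% → $1.93
Kite $23.99: children's toys → 6% + 0% local = 6% → $1.44
Subtotal = $277.01; tax = $21.32; total due = $298.33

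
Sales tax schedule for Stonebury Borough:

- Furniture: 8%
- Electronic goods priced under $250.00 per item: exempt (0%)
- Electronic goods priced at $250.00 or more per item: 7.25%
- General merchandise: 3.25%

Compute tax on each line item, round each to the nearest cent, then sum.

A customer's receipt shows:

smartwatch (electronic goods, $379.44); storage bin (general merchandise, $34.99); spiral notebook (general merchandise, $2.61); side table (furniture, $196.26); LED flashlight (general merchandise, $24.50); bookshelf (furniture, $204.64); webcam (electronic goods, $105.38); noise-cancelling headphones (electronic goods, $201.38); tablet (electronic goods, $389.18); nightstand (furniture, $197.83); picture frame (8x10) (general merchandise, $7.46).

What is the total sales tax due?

$105.89

Smartwatch $379.44: electronic goods, $250.00 or more → 7.25% → $27.51
Storage bin $34.99: general merchandise → 3.25% → $1.14
Spiral notebook $2.61: general merchandise → 3.25% → $0.08
Side table $196.26: furniture → 8% → $15.70
LED flashlight $24.50: general merchandise → 3.25% → $0.80
Bookshelf $204.64: furniture → 8% → $16.37
Webcam $105.38: electronic goods, under $250.00 → 0% → $0.00
Noise-cancelling headphones $201.38: electronic goods, under $250.00 → 0% → $0.00
Tablet $389.18: electronic goods, $250.00 or more → 7.25% → $28.22
Nightstand $197.83: furniture → 8% → $15.83
Picture frame (8x10) $7.46: general merchandise → 3.25% → $0.24
Total tax = $27.51 + $1.14 + $0.08 + $15.70 + $0.80 + $16.37 + $28.22 + $15.83 + $0.24 = $105.89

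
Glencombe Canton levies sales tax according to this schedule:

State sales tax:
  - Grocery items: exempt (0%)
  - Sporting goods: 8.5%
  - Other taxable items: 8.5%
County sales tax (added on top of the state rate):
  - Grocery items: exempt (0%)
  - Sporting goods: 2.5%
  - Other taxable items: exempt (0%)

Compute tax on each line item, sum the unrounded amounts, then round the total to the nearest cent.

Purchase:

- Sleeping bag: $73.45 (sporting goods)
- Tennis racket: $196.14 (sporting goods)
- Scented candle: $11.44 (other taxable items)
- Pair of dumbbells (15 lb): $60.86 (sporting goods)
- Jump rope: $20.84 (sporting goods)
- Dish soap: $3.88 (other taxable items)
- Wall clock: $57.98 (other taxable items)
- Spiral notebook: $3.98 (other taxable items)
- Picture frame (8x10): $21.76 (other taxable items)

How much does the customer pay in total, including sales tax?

$497.39

Sleeping bag $73.45: sporting goods → 8.5% + 2.5% county = 11% → $8.0795
Tennis racket $196.14: sporting goods → 8.5% + 2.5% county = 11% → $21.5754
Scented candle $11.44: other taxable items → 8.5% + 0% county = 8.5% → $0.9724
Pair of dumbbells (15 lb) $60.86: sporting goods → 8.5% + 2.5% county = 11% → $6.6946
Jump rope $20.84: sporting goods → 8.5% + 2.5% county = 11% → $2.2924
Dish soap $3.88: other taxable items → 8.5% + 0% county = 8.5% → $0.3298
Wall clock $57.98: other taxable items → 8.5% + 0% county = 8.5% → $4.9283
Spiral notebook $3.98: other taxable items → 8.5% + 0% county = 8.5% → $0.3383
Picture frame (8x10) $21.76: other taxable items → 8.5% + 0% county = 8.5% → $1.8496
Subtotal = $450.33; unrounded tax = $47.0603 → $47.06; total due = $497.39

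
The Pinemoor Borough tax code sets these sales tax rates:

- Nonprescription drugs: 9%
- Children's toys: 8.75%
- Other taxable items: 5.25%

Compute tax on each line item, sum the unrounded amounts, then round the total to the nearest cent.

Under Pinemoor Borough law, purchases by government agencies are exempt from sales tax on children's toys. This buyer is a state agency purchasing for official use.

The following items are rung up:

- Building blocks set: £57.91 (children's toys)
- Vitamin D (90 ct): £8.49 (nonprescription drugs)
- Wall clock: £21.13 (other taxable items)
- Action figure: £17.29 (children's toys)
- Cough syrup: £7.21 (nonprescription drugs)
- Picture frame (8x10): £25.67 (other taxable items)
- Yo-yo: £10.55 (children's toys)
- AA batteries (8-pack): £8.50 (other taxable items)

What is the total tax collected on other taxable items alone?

Wall clock £21.13: other taxable items → 5.25% → £1.109325
Picture frame (8x10) £25.67: other taxable items → 5.25% → £1.347675
AA batteries (8-pack) £8.50: other taxable items → 5.25% → £0.44625
Tax on other taxable items: unrounded sum = £2.90325 → £2.90

£2.90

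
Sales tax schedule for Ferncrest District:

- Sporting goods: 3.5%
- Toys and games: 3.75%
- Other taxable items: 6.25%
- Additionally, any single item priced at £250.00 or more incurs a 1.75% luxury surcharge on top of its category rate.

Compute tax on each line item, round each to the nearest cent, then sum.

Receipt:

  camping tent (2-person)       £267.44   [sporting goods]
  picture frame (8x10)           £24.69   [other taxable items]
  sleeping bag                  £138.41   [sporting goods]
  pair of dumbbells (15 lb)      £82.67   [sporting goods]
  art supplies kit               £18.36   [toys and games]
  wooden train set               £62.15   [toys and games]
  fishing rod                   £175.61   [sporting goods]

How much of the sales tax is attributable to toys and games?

£3.02

Art supplies kit £18.36: toys and games → 3.75% → £0.69
Wooden train set £62.15: toys and games → 3.75% → £2.33
Tax on toys and games = £0.69 + £2.33 = £3.02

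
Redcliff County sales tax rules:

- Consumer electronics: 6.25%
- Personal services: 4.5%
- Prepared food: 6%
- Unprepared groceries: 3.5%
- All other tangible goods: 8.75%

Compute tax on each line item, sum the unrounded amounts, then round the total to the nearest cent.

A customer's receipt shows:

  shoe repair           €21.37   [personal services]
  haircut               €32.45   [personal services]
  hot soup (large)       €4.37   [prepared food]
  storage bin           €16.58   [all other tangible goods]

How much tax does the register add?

€4.13

Shoe repair €21.37: personal services → 4.5% → €0.96165
Haircut €32.45: personal services → 4.5% → €1.46025
Hot soup (large) €4.37: prepared food → 6% → €0.2622
Storage bin €16.58: all other tangible goods → 8.75% → €1.45075
Unrounded tax sum = €4.13485 → €4.13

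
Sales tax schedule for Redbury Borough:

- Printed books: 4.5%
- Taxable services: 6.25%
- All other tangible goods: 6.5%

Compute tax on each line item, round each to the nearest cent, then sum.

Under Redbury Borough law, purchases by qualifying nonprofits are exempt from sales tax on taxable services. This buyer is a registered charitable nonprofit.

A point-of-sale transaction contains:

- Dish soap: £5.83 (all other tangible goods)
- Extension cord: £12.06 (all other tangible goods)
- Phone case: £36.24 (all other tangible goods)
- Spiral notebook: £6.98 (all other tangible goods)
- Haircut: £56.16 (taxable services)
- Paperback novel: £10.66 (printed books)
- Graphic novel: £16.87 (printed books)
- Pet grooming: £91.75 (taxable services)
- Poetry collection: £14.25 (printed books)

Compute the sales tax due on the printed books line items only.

Paperback novel £10.66: printed books → 4.5% → £0.48
Graphic novel £16.87: printed books → 4.5% → £0.76
Poetry collection £14.25: printed books → 4.5% → £0.64
Tax on printed books = £0.48 + £0.76 + £0.64 = £1.88

£1.88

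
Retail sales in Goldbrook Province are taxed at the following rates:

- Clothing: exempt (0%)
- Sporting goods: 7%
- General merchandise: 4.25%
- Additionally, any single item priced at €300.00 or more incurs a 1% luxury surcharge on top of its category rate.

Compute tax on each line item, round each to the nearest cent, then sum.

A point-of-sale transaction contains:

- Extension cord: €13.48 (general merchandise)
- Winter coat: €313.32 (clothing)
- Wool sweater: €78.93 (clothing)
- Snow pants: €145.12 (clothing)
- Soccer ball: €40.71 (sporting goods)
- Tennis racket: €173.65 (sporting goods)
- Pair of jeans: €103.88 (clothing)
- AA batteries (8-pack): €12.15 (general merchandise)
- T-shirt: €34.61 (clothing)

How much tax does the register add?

€19.23

Extension cord €13.48: general merchandise → 4.25% → €0.57
Winter coat €313.32: clothing → 0% + 1% surcharge = 1% → €3.13
Wool sweater €78.93: clothing → 0% → €0.00
Snow pants €145.12: clothing → 0% → €0.00
Soccer ball €40.71: sporting goods → 7% → €2.85
Tennis racket €173.65: sporting goods → 7% → €12.16
Pair of jeans €103.88: clothing → 0% → €0.00
AA batteries (8-pack) €12.15: general merchandise → 4.25% → €0.52
T-shirt €34.61: clothing → 0% → €0.00
Total tax = €0.57 + €3.13 + €2.85 + €12.16 + €0.52 = €19.23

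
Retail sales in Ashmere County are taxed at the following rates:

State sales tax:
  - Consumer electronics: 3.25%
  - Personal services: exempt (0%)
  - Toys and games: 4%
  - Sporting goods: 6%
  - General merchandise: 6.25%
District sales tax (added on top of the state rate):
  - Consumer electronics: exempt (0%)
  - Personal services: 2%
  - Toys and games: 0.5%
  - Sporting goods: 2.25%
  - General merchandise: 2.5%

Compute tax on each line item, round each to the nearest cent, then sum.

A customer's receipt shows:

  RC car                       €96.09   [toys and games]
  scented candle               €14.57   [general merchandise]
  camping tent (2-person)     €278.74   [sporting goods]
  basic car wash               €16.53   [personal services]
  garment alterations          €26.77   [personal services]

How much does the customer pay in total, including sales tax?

€462.16

RC car €96.09: toys and games → 4% + 0.5% district = 4.5% → €4.32
Scented candle €14.57: general merchandise → 6.25% + 2.5% district = 8.75% → €1.27
Camping tent (2-person) €278.74: sporting goods → 6% + 2.25% district = 8.25% → €23.00
Basic car wash €16.53: personal services → 0% + 2% district = 2% → €0.33
Garment alterations €26.77: personal services → 0% + 2% district = 2% → €0.54
Subtotal = €432.70; tax = €29.46; total due = €462.16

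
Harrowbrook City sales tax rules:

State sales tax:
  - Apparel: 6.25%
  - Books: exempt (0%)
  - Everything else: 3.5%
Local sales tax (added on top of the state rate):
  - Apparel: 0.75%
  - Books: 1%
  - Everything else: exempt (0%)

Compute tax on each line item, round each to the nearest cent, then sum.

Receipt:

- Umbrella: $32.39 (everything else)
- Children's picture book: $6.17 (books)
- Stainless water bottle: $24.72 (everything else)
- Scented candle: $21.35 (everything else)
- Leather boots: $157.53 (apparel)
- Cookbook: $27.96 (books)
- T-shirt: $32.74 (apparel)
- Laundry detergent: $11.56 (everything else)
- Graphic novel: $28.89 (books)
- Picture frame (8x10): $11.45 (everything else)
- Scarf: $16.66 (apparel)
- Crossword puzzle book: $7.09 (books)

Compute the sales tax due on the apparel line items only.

Leather boots $157.53: apparel → 6.25% + 0.75% local = 7% → $11.03
T-shirt $32.74: apparel → 6.25% + 0.75% local = 7% → $2.29
Scarf $16.66: apparel → 6.25% + 0.75% local = 7% → $1.17
Tax on apparel = $11.03 + $2.29 + $1.17 = $14.49

$14.49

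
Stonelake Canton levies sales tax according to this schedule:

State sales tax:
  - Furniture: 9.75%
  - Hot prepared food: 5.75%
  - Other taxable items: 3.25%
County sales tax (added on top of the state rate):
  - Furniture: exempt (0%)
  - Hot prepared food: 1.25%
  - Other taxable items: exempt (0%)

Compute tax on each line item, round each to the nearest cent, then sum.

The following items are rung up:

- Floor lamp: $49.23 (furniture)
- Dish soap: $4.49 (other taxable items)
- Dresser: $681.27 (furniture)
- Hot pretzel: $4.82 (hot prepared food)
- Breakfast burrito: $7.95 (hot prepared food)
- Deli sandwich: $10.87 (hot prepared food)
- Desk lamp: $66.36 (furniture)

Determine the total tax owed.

Floor lamp $49.23: furniture → 9.75% + 0% county = 9.75% → $4.80
Dish soap $4.49: other taxable items → 3.25% + 0% county = 3.25% → $0.15
Dresser $681.27: furniture → 9.75% + 0% county = 9.75% → $66.42
Hot pretzel $4.82: hot prepared food → 5.75% + 1.25% county = 7% → $0.34
Breakfast burrito $7.95: hot prepared food → 5.75% + 1.25% county = 7% → $0.56
Deli sandwich $10.87: hot prepared food → 5.75% + 1.25% county = 7% → $0.76
Desk lamp $66.36: furniture → 9.75% + 0% county = 9.75% → $6.47
Total tax = $4.80 + $0.15 + $66.42 + $0.34 + $0.56 + $0.76 + $6.47 = $79.50

$79.50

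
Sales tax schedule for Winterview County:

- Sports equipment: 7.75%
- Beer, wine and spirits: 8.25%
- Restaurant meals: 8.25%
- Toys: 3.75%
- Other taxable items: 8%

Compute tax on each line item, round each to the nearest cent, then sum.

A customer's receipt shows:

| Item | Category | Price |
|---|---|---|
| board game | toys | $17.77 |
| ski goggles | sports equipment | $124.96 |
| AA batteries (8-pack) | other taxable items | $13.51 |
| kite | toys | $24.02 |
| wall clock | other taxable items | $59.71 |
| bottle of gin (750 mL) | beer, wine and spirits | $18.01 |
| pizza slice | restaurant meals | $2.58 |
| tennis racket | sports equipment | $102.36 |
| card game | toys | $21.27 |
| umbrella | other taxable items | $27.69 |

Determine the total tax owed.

$29.76

Board game $17.77: toys → 3.75% → $0.67
Ski goggles $124.96: sports equipment → 7.75% → $9.68
AA batteries (8-pack) $13.51: other taxable items → 8% → $1.08
Kite $24.02: toys → 3.75% → $0.90
Wall clock $59.71: other taxable items → 8% → $4.78
Bottle of gin (750 mL) $18.01: beer, wine and spirits → 8.25% → $1.49
Pizza slice $2.58: restaurant meals → 8.25% → $0.21
Tennis racket $102.36: sports equipment → 7.75% → $7.93
Card game $21.27: toys → 3.75% → $0.80
Umbrella $27.69: other taxable items → 8% → $2.22
Total tax = $0.67 + $9.68 + $1.08 + $0.90 + $4.78 + $1.49 + $0.21 + $7.93 + $0.80 + $2.22 = $29.76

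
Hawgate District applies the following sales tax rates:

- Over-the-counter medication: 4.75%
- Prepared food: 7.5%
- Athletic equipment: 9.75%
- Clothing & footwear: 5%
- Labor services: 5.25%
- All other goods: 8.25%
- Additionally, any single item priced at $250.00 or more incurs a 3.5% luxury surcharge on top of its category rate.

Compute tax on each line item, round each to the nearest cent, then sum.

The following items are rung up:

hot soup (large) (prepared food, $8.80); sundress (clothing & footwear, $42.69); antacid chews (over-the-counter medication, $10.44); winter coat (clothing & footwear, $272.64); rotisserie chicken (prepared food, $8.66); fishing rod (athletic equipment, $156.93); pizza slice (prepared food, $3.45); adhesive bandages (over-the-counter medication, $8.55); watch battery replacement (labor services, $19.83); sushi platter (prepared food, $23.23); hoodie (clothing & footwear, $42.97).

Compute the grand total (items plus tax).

$646.20

Hot soup (large) $8.80: prepared food → 7.5% → $0.66
Sundress $42.69: clothing & footwear → 5% → $2.13
Antacid chews $10.44: over-the-counter medication → 4.75% → $0.50
Winter coat $272.64: clothing & footwear → 5% + 3.5% surcharge = 8.5% → $23.17
Rotisserie chicken $8.66: prepared food → 7.5% → $0.65
Fishing rod $156.93: athletic equipment → 9.75% → $15.30
Pizza slice $3.45: prepared food → 7.5% → $0.26
Adhesive bandages $8.55: over-the-counter medication → 4.75% → $0.41
Watch battery replacement $19.83: labor services → 5.25% → $1.04
Sushi platter $23.23: prepared food → 7.5% → $1.74
Hoodie $42.97: clothing & footwear → 5% → $2.15
Subtotal = $598.19; tax = $48.01; total due = $646.20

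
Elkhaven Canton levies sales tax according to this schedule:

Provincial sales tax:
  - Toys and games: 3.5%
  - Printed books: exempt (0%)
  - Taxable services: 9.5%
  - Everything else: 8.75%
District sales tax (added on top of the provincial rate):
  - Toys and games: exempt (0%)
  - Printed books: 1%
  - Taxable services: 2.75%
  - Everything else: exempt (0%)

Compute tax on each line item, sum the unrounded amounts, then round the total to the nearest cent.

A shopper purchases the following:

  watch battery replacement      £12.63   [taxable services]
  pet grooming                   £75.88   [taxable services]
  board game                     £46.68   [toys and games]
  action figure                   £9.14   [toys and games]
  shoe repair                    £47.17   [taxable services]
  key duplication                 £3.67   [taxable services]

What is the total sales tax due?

£19.02

Watch battery replacement £12.63: taxable services → 9.5% + 2.75% district = 12.25% → £1.547175
Pet grooming £75.88: taxable services → 9.5% + 2.75% district = 12.25% → £9.2953
Board game £46.68: toys and games → 3.5% + 0% district = 3.5% → £1.6338
Action figure £9.14: toys and games → 3.5% + 0% district = 3.5% → £0.3199
Shoe repair £47.17: taxable services → 9.5% + 2.75% district = 12.25% → £5.778325
Key duplication £3.67: taxable services → 9.5% + 2.75% district = 12.25% → £0.449575
Unrounded tax sum = £19.024075 → £19.02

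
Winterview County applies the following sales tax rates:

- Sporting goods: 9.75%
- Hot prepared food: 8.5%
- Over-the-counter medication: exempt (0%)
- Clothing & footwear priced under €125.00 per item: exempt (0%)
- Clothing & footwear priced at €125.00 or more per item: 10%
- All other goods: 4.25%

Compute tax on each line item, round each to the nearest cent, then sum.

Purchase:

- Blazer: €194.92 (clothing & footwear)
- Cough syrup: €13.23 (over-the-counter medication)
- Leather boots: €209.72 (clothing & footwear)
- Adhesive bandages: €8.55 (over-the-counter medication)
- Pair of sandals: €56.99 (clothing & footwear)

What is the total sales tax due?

€40.46

Blazer €194.92: clothing & footwear, €125.00 or more → 10% → €19.49
Cough syrup €13.23: over-the-counter medication → 0% → €0.00
Leather boots €209.72: clothing & footwear, €125.00 or more → 10% → €20.97
Adhesive bandages €8.55: over-the-counter medication → 0% → €0.00
Pair of sandals €56.99: clothing & footwear, under €125.00 → 0% → €0.00
Total tax = €19.49 + €20.97 = €40.46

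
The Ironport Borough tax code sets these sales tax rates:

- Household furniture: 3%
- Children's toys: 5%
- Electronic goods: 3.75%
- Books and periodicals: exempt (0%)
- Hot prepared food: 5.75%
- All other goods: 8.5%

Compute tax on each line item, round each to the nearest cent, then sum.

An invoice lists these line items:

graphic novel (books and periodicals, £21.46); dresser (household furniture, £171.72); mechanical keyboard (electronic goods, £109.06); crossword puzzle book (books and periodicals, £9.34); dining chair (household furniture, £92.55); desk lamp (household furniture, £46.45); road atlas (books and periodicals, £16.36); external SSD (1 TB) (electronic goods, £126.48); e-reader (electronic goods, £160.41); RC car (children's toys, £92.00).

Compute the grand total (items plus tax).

Graphic novel £21.46: books and periodicals → 0% → £0.00
Dresser £171.72: household furniture → 3% → £5.15
Mechanical keyboard £109.06: electronic goods → 3.75% → £4.09
Crossword puzzle book £9.34: books and periodicals → 0% → £0.00
Dining chair £92.55: household furniture → 3% → £2.78
Desk lamp £46.45: household furniture → 3% → £1.39
Road atlas £16.36: books and periodicals → 0% → £0.00
External SSD (1 TB) £126.48: electronic goods → 3.75% → £4.74
E-reader £160.41: electronic goods → 3.75% → £6.02
RC car £92.00: children's toys → 5% → £4.60
Subtotal = £845.83; tax = £28.77; total due = £874.60

£874.60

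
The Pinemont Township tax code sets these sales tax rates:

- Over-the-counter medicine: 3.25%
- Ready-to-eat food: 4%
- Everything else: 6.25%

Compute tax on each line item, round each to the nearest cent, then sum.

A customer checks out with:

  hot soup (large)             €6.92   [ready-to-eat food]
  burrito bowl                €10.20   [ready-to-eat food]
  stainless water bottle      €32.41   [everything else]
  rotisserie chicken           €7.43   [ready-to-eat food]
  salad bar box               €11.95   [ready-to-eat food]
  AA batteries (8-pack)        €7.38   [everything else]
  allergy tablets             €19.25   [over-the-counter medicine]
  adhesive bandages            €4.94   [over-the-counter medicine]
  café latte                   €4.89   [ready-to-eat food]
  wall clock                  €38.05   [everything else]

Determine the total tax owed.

Hot soup (large) €6.92: ready-to-eat food → 4% → €0.28
Burrito bowl €10.20: ready-to-eat food → 4% → €0.41
Stainless water bottle €32.41: everything else → 6.25% → €2.03
Rotisserie chicken €7.43: ready-to-eat food → 4% → €0.30
Salad bar box €11.95: ready-to-eat food → 4% → €0.48
AA batteries (8-pack) €7.38: everything else → 6.25% → €0.46
Allergy tablets €19.25: over-the-counter medicine → 3.25% → €0.63
Adhesive bandages €4.94: over-the-counter medicine → 3.25% → €0.16
Café latte €4.89: ready-to-eat food → 4% → €0.20
Wall clock €38.05: everything else → 6.25% → €2.38
Total tax = €0.28 + €0.41 + €2.03 + €0.30 + €0.48 + €0.46 + €0.63 + €0.16 + €0.20 + €2.38 = €7.33

€7.33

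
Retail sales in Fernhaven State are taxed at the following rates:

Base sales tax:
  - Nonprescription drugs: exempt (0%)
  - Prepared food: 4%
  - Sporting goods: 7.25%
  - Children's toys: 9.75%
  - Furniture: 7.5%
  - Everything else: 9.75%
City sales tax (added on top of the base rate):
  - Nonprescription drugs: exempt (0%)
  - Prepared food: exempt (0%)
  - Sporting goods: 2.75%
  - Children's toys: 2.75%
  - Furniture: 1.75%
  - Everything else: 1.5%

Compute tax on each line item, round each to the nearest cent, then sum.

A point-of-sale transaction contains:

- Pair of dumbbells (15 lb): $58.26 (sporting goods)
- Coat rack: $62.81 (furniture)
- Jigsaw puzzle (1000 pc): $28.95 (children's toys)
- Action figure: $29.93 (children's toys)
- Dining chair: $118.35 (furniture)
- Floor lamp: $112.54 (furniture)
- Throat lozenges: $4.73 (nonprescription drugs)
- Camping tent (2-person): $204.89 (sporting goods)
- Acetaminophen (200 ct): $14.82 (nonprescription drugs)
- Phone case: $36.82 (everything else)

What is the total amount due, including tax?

$737.09

Pair of dumbbells (15 lb) $58.26: sporting goods → 7.25% + 2.75% city = 10% → $5.83
Coat rack $62.81: furniture → 7.5% + 1.75% city = 9.25% → $5.81
Jigsaw puzzle (1000 pc) $28.95: children's toys → 9.75% + 2.75% city = 12.5% → $3.62
Action figure $29.93: children's toys → 9.75% + 2.75% city = 12.5% → $3.74
Dining chair $118.35: furniture → 7.5% + 1.75% city = 9.25% → $10.95
Floor lamp $112.54: furniture → 7.5% + 1.75% city = 9.25% → $10.41
Throat lozenges $4.73: nonprescription drugs → 0% + 0% city = 0% → $0.00
Camping tent (2-person) $204.89: sporting goods → 7.25% + 2.75% city = 10% → $20.49
Acetaminophen (200 ct) $14.82: nonprescription drugs → 0% + 0% city = 0% → $0.00
Phone case $36.82: everything else → 9.75% + 1.5% city = 11.25% → $4.14
Subtotal = $672.10; tax = $64.99; total due = $737.09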